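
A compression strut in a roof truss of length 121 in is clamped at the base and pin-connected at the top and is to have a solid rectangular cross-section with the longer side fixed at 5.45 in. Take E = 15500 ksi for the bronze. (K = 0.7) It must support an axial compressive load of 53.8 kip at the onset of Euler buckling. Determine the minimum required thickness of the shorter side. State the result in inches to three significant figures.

L_e = K·L = 0.7 × 121 = 84.70 in
Required I = P_cr·L_e²/(π²E) = 5.380×10^4 × 84.70² / (π² × 1.55×10^7) = 2.523 in⁴
Rectangle, weak axis: I_min = h·b³/12 with h = 5.45 in fixed  ⇒  b = (12I/h)^(1/3) = 1.77 in

b ≈ 1.77 in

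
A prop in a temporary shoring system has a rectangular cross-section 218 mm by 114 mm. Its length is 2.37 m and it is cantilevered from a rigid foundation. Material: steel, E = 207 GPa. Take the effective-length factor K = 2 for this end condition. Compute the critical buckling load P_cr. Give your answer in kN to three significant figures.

Buckling occurs about the weak axis: I_min = h·b³/12 with b = 114 mm (the shorter side).
I_min = 218×114³/12 = 2.691×10^7 mm⁴
I = 2.691×10^7 mm⁴ = 2.691×10^-5 m⁴
Effective length L_e = K·L = 2 × 2.37 = 4.740 m
P_cr = π²EI / L_e² = π² × 207×10⁹ × 2.691×10^-5 / 4.740² = 2.447×10^6 N

P_cr ≈ 2450 kN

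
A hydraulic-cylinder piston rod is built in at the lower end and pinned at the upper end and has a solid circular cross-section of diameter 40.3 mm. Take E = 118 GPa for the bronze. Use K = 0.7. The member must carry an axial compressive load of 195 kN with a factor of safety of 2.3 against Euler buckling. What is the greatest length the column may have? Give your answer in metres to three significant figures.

L_max ≈ 0.828 m

I = πd⁴/64 = π×40.3⁴/64 = 1.295×10^5 mm⁴
I = 1.295×10^-7 m⁴
Required critical load P_cr = n·P = 2.3 × 195 = 448.5 kN = 4.485×10^5 N
From P_cr = π²EI/(K·L)²:  L = (1/K)·√(π²EI/P_cr) = (1/0.7)·√(π²×1.18×10^11×1.295×10^-7/4.485×10^5)
L = 0.828 m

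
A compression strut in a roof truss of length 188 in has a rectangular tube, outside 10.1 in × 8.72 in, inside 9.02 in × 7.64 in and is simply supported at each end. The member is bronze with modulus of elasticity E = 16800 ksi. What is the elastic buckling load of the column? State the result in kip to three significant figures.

Weak-axis I_min = (h_o·b_o³ − h_i·b_i³)/12 with b_o = 8.72, b_i = 7.640 in (shorter outer/inner sides).
I_min = (10.1×8.72³ − 9.020×7.640³)/12 = 222.9 in⁴
Effective length L_e = K·L = 1 × 188 = 188.0 in
P_cr = π²EI / L_e² = π² × 16800×10³ × 222.9 / 188.0² = 1.046×10^6 lb

P_cr ≈ 1050 kip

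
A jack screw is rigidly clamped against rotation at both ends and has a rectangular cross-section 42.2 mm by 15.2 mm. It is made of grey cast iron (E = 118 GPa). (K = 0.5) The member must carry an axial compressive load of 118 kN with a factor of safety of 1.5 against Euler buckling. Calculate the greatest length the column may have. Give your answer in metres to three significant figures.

Buckling occurs about the weak axis: I_min = h·b³/12 with b = 15.2 mm (the shorter side).
I_min = 42.2×15.2³/12 = 1.235×10^4 mm⁴
I = 1.235×10^-8 m⁴
Required critical load P_cr = n·P = 1.5 × 118 = 177.0 kN = 1.770×10^5 N
From P_cr = π²EI/(K·L)²:  L = (1/K)·√(π²EI/P_cr) = (1/0.5)·√(π²×1.18×10^11×1.235×10^-8/1.770×10^5)
L = 0.570 m

L_max ≈ 0.570 m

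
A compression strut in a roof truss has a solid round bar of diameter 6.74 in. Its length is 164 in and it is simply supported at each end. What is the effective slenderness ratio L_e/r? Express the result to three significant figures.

I = πd⁴/64 = π×6.74⁴/64 = 101.3 in⁴
A = 35.68 in²;  r_min = √(I/A) = √(101.3/35.68) = 1.685 in
L_e = K·L = 1 × 164 = 164.0 in
λ = L_e / r_min = 164.00 / 1.685 = 97.3

λ ≈ 97.3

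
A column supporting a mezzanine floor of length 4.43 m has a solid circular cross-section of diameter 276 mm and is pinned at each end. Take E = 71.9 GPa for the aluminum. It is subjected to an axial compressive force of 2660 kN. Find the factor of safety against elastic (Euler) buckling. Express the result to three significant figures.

n ≈ 3.87

I = πd⁴/64 = π×276⁴/64 = 2.848×10^8 mm⁴
I = 2.848×10^8 mm⁴ = 2.848×10^-4 m⁴
Effective length L_e = K·L = 1 × 4.43 = 4.430 m
P_cr = π²EI / L_e² = π² × 71.9×10⁹ × 2.848×10^-4 / 4.430² = 1.030×10^7 N
Factor of safety n = P_cr / P = 10300 / 2660 = 3.87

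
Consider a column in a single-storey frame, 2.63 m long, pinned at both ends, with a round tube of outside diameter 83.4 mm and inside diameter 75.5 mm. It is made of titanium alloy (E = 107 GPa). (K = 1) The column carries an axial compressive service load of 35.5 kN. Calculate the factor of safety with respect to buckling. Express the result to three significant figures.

n ≈ 3.35

d_o = 83.4 mm, d_i = 75.5 mm
I = π(d_o⁴ − d_i⁴)/64 = π(83.4⁴ − 75.50⁴)/64 = 7.798×10^5 mm⁴
I = 7.798×10^5 mm⁴ = 7.798×10^-7 m⁴
Effective length L_e = K·L = 1 × 2.63 = 2.630 m
P_cr = π²EI / L_e² = π² × 107×10⁹ × 7.798×10^-7 / 2.630² = 1.191×10^5 N
Factor of safety n = P_cr / P = 119.06 / 35.5 = 3.35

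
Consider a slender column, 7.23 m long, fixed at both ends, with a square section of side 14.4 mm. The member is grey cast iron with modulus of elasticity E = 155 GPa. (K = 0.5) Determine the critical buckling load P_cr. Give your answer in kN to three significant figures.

I = a⁴/12 = 14.4⁴/12 = 3.583×10^3 mm⁴
I = 3.583×10^3 mm⁴ = 3.583×10^-9 m⁴
Effective length L_e = K·L = 0.5 × 7.23 = 3.615 m
P_cr = π²EI / L_e² = π² × 155×10⁹ × 3.583×10^-9 / 3.615² = 419.5 N

P_cr ≈ 0.419 kN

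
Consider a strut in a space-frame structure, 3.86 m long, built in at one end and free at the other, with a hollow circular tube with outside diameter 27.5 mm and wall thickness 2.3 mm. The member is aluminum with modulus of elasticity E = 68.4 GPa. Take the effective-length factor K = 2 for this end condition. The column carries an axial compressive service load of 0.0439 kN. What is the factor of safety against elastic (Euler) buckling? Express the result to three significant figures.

n ≈ 3.76

Inner diameter d_i = 27.5 − 2×2.3 = 22.90 mm
I = π(d_o⁴ − d_i⁴)/64 = π(27.5⁴ − 22.90⁴)/64 = 1.457×10^4 mm⁴
I = 1.457×10^4 mm⁴ = 1.457×10^-8 m⁴
Effective length L_e = K·L = 2 × 3.86 = 7.720 m
P_cr = π²EI / L_e² = π² × 68.4×10⁹ × 1.457×10^-8 / 7.720² = 165.1 N
Factor of safety n = P_cr / P = 0.16509 / 0.0439 = 3.76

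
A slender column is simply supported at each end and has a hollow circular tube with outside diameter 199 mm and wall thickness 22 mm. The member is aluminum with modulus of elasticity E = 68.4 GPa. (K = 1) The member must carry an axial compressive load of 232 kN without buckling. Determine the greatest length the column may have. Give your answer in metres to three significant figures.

Inner diameter d_i = 199 − 2×22 = 155.0 mm
I = π(d_o⁴ − d_i⁴)/64 = π(199⁴ − 155.0⁴)/64 = 4.865×10^7 mm⁴
I = 4.865×10^-5 m⁴
At the buckling limit P_cr = P = 2.320×10^5 N
From P_cr = π²EI/(K·L)²:  L = (1/K)·√(π²EI/P_cr) = (1/1)·√(π²×6.84×10^10×4.865×10^-5/2.320×10^5)
L = 11.9 m

L_max ≈ 11.9 m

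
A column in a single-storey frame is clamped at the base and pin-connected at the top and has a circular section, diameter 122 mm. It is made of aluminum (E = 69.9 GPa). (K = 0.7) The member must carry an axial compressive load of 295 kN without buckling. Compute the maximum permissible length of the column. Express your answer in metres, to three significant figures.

L_max ≈ 7.20 m

I = πd⁴/64 = π×122⁴/64 = 1.087×10^7 mm⁴
I = 1.087×10^-5 m⁴
At the buckling limit P_cr = P = 2.950×10^5 N
From P_cr = π²EI/(K·L)²:  L = (1/K)·√(π²EI/P_cr) = (1/0.7)·√(π²×6.99×10^10×1.087×10^-5/2.950×10^5)
L = 7.20 m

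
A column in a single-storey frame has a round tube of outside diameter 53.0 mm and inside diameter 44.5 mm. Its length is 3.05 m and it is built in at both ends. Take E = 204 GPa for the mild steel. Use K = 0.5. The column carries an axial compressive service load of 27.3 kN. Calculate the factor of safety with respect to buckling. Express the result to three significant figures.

d_o = 53.0 mm, d_i = 44.5 mm
I = π(d_o⁴ − d_i⁴)/64 = π(53.0⁴ − 44.50⁴)/64 = 1.948×10^5 mm⁴
I = 1.948×10^5 mm⁴ = 1.948×10^-7 m⁴
Effective length L_e = K·L = 0.5 × 3.05 = 1.525 m
P_cr = π²EI / L_e² = π² × 204×10⁹ × 1.948×10^-7 / 1.525² = 1.687×10^5 N
Factor of safety n = P_cr / P = 168.68 / 27.3 = 6.18

n ≈ 6.18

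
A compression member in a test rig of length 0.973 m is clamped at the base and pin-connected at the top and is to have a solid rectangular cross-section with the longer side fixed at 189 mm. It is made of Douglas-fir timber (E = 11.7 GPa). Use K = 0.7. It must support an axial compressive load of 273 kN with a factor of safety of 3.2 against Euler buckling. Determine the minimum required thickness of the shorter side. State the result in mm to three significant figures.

Required P_cr = n·P = 3.2 × 273 = 873.6 kN
L_e = K·L = 0.7 × 0.973 = 0.6811 m
Required I = P_cr·L_e²/(π²E) = 8.736×10^5 × 0.6811² / (π² × 1.17×10^10) = 3.510×10^-6 m⁴
I_req = 3.510×10^6 mm⁴
Rectangle, weak axis: I_min = h·b³/12 with h = 189 mm fixed  ⇒  b = (12I/h)^(1/3) = 60.6 mm

b ≈ 60.6 mm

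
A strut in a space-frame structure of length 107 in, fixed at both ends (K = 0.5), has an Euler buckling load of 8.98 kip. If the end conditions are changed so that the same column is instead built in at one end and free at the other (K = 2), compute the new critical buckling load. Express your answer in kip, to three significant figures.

P_cr ≈ 0.561 kip

P_cr ∝ 1/K², so P_cr,new = P_cr,old × (K_old/K_new)² = 8.98 × (0.5/2)²
= 8.98 × 0.06250 = 0.561 kip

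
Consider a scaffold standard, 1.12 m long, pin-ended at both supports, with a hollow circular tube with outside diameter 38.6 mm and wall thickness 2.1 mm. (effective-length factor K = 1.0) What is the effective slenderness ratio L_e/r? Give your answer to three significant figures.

λ ≈ 86.6

Inner diameter d_i = 38.6 − 2×2.1 = 34.40 mm
I = π(d_o⁴ − d_i⁴)/64 = π(38.6⁴ − 34.40⁴)/64 = 4.023×10^4 mm⁴
A = 240.8 mm²;  r_min = √(I/A) = √(4.023×10^4/240.8) = 12.93 mm
L_e = K·L = 1 × 1.12 m = 1.120 m = 1120.0 mm
λ = L_e / r_min = 1120.0 / 12.93 = 86.6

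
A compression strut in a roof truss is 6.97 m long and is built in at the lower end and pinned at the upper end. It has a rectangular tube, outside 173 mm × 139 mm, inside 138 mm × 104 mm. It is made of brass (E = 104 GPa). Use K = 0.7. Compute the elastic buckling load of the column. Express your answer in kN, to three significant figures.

P_cr ≈ 1110 kN

Weak-axis I_min = (h_o·b_o³ − h_i·b_i³)/12 with b_o = 139, b_i = 104.0 mm (shorter outer/inner sides).
I_min = (173×139³ − 138.0×104.0³)/12 = 2.578×10^7 mm⁴
I = 2.578×10^7 mm⁴ = 2.578×10^-5 m⁴
Effective length L_e = K·L = 0.7 × 6.97 = 4.879 m
P_cr = π²EI / L_e² = π² × 104×10⁹ × 2.578×10^-5 / 4.879² = 1.112×10^6 N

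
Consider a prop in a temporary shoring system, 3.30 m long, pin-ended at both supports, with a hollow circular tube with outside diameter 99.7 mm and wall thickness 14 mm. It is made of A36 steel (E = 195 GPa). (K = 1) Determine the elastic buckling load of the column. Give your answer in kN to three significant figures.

Inner diameter d_i = 99.7 − 2×14 = 71.70 mm
I = π(d_o⁴ − d_i⁴)/64 = π(99.7⁴ − 71.70⁴)/64 = 3.553×10^6 mm⁴
I = 3.553×10^6 mm⁴ = 3.553×10^-6 m⁴
Effective length L_e = K·L = 1 × 3.30 = 3.300 m
P_cr = π²EI / L_e² = π² × 195×10⁹ × 3.553×10^-6 / 3.300² = 6.279×10^5 N

P_cr ≈ 628 kN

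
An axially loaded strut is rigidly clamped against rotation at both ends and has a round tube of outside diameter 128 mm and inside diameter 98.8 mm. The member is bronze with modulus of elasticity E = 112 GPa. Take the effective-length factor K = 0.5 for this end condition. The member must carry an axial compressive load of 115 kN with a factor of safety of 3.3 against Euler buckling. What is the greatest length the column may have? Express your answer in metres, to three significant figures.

d_o = 128 mm, d_i = 98.8 mm
I = π(d_o⁴ − d_i⁴)/64 = π(128⁴ − 98.80⁴)/64 = 8.499×10^6 mm⁴
I = 8.499×10^-6 m⁴
Required critical load P_cr = n·P = 3.3 × 115 = 379.5 kN = 3.795×10^5 N
From P_cr = π²EI/(K·L)²:  L = (1/K)·√(π²EI/P_cr) = (1/0.5)·√(π²×1.12×10^11×8.499×10^-6/3.795×10^5)
L = 9.95 m

L_max ≈ 9.95 m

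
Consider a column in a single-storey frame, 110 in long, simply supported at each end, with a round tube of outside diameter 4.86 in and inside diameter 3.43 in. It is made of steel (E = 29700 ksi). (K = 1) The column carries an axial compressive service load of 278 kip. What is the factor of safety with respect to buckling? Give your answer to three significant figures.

n ≈ 1.79

d_o = 4.86 in, d_i = 3.43 in
I = π(d_o⁴ − d_i⁴)/64 = π(4.86⁴ − 3.430⁴)/64 = 20.59 in⁴
Effective length L_e = K·L = 1 × 110 = 110.0 in
P_cr = π²EI / L_e² = π² × 29700×10³ × 20.59 / 110.0² = 4.988×10^5 lb
Factor of safety n = P_cr / P = 498.82 / 278 = 1.79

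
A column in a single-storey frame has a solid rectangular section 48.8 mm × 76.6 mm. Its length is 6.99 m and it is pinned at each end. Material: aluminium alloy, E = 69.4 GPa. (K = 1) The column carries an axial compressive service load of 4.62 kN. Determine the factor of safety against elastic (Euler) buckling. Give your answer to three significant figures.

Buckling occurs about the weak axis: I_min = h·b³/12 with b = 48.8 mm (the shorter side).
I_min = 76.6×48.8³/12 = 7.418×10^5 mm⁴
I = 7.418×10^5 mm⁴ = 7.418×10^-7 m⁴
Effective length L_e = K·L = 1 × 6.99 = 6.990 m
P_cr = π²EI / L_e² = π² × 69.4×10⁹ × 7.418×10^-7 / 6.990² = 1.040×10^4 N
Factor of safety n = P_cr / P = 10.399 / 4.62 = 2.25

n ≈ 2.25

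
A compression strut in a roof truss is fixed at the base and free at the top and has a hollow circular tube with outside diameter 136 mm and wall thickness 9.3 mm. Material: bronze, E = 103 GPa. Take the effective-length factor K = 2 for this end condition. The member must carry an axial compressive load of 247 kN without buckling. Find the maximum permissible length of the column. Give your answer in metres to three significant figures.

L_max ≈ 2.77 m

Inner diameter d_i = 136 − 2×9.3 = 117.4 mm
I = π(d_o⁴ − d_i⁴)/64 = π(136⁴ − 117.4⁴)/64 = 7.468×10^6 mm⁴
I = 7.468×10^-6 m⁴
At the buckling limit P_cr = P = 2.470×10^5 N
From P_cr = π²EI/(K·L)²:  L = (1/K)·√(π²EI/P_cr) = (1/2)·√(π²×1.03×10^11×7.468×10^-6/2.470×10^5)
L = 2.77 m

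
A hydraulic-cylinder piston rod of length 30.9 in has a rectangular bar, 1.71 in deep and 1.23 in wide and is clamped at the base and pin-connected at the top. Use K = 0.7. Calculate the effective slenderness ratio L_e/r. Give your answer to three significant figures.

λ ≈ 60.9

Buckling occurs about the weak axis: I_min = h·b³/12 with b = 1.23 in (the shorter side).
I_min = 1.71×1.23³/12 = 0.2652 in⁴
A = 2.103 in²;  r_min = √(I/A) = √(0.2652/2.103) = 0.3551 in
L_e = K·L = 0.7 × 30.9 = 21.63 in
λ = L_e / r_min = 21.630 / 0.3551 = 60.9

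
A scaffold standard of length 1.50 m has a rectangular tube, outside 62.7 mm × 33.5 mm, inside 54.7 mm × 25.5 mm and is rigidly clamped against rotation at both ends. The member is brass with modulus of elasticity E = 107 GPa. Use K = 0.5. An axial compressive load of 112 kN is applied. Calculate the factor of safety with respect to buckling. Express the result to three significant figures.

Weak-axis I_min = (h_o·b_o³ − h_i·b_i³)/12 with b_o = 33.5, b_i = 25.50 mm (shorter outer/inner sides).
I_min = (62.7×33.5³ − 54.70×25.50³)/12 = 1.209×10^5 mm⁴
I = 1.209×10^5 mm⁴ = 1.209×10^-7 m⁴
Effective length L_e = K·L = 0.5 × 1.50 = 0.7500 m
P_cr = π²EI / L_e² = π² × 107×10⁹ × 1.209×10^-7 / 0.7500² = 2.269×10^5 N
Factor of safety n = P_cr / P = 226.89 / 112 = 2.03

n ≈ 2.03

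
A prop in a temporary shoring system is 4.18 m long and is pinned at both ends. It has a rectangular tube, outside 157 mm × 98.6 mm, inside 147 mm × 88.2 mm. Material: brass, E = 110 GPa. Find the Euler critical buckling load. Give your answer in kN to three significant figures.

P_cr ≈ 257 kN

Weak-axis I_min = (h_o·b_o³ − h_i·b_i³)/12 with b_o = 98.6, b_i = 88.20 mm (shorter outer/inner sides).
I_min = (157×98.6³ − 147.0×88.20³)/12 = 4.136×10^6 mm⁴
I = 4.136×10^6 mm⁴ = 4.136×10^-6 m⁴
Effective length L_e = K·L = 1 × 4.18 = 4.180 m
P_cr = π²EI / L_e² = π² × 110×10⁹ × 4.136×10^-6 / 4.180² = 2.570×10^5 N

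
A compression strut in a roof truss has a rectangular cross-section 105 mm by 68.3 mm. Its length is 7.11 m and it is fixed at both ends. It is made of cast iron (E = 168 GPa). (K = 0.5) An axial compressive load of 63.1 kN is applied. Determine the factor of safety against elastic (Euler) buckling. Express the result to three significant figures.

n ≈ 5.80

Buckling occurs about the weak axis: I_min = h·b³/12 with b = 68.3 mm (the shorter side).
I_min = 105×68.3³/12 = 2.788×10^6 mm⁴
I = 2.788×10^6 mm⁴ = 2.788×10^-6 m⁴
Effective length L_e = K·L = 0.5 × 7.11 = 3.555 m
P_cr = π²EI / L_e² = π² × 168×10⁹ × 2.788×10^-6 / 3.555² = 3.658×10^5 N
Factor of safety n = P_cr / P = 365.76 / 63.1 = 5.80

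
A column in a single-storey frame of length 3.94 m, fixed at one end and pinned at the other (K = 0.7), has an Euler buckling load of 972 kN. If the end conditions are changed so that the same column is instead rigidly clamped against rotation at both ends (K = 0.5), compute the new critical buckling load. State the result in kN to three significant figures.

P_cr ∝ 1/K², so P_cr,new = P_cr,old × (K_old/K_new)² = 972 × (0.7/0.5)²
= 972 × 1.960 = 1910 kN

P_cr ≈ 1910 kN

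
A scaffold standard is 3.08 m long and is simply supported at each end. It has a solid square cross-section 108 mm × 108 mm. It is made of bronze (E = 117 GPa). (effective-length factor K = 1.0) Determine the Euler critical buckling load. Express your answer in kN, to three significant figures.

I = a⁴/12 = 108⁴/12 = 1.134×10^7 mm⁴
I = 1.134×10^7 mm⁴ = 1.134×10^-5 m⁴
Effective length L_e = K·L = 1 × 3.08 = 3.080 m
P_cr = π²EI / L_e² = π² × 117×10⁹ × 1.134×10^-5 / 3.080² = 1.380×10^6 N

P_cr ≈ 1380 kN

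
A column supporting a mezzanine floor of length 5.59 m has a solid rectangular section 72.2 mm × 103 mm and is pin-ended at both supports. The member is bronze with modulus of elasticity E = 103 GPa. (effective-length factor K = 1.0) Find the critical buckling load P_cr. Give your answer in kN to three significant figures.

P_cr ≈ 105 kN

Buckling occurs about the weak axis: I_min = h·b³/12 with b = 72.2 mm (the shorter side).
I_min = 103×72.2³/12 = 3.230×10^6 mm⁴
I = 3.230×10^6 mm⁴ = 3.230×10^-6 m⁴
Effective length L_e = K·L = 1 × 5.59 = 5.590 m
P_cr = π²EI / L_e² = π² × 103×10⁹ × 3.230×10^-6 / 5.590² = 1.051×10^5 N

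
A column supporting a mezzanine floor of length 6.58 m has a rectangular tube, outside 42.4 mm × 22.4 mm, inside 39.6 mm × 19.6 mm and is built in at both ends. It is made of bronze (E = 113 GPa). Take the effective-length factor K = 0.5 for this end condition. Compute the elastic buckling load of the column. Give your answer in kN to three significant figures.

Weak-axis I_min = (h_o·b_o³ − h_i·b_i³)/12 with b_o = 22.4, b_i = 19.60 mm (shorter outer/inner sides).
I_min = (42.4×22.4³ − 39.60×19.60³)/12 = 1.487×10^4 mm⁴
I = 1.487×10^4 mm⁴ = 1.487×10^-8 m⁴
Effective length L_e = K·L = 0.5 × 6.58 = 3.290 m
P_cr = π²EI / L_e² = π² × 113×10⁹ × 1.487×10^-8 / 3.290² = 1.532×10^3 N

P_cr ≈ 1.53 kN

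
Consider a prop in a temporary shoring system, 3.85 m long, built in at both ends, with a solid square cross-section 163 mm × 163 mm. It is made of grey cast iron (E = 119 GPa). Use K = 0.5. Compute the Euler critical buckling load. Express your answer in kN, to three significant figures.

P_cr ≈ 18600 kN

I = a⁴/12 = 163⁴/12 = 5.883×10^7 mm⁴
I = 5.883×10^7 mm⁴ = 5.883×10^-5 m⁴
Effective length L_e = K·L = 0.5 × 3.85 = 1.925 m
P_cr = π²EI / L_e² = π² × 119×10⁹ × 5.883×10^-5 / 1.925² = 1.864×10^7 N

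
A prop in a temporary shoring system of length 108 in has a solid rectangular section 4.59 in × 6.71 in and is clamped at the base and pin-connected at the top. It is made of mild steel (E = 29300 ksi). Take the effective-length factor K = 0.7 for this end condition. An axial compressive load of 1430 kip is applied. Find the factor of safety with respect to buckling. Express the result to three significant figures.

Buckling occurs about the weak axis: I_min = h·b³/12 with b = 4.59 in (the shorter side).
I_min = 6.71×4.59³/12 = 54.07 in⁴
Effective length L_e = K·L = 0.7 × 108 = 75.60 in
P_cr = π²EI / L_e² = π² × 29300×10³ × 54.07 / 75.60² = 2.736×10^6 lb
Factor of safety n = P_cr / P = 2735.9 / 1430 = 1.91

n ≈ 1.91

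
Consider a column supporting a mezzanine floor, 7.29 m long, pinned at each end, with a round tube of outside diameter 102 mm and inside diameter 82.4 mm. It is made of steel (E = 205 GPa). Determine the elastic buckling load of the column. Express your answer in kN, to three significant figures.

d_o = 102 mm, d_i = 82.4 mm
I = π(d_o⁴ − d_i⁴)/64 = π(102⁴ − 82.40⁴)/64 = 3.050×10^6 mm⁴
I = 3.050×10^6 mm⁴ = 3.050×10^-6 m⁴
Effective length L_e = K·L = 1 × 7.29 = 7.290 m
P_cr = π²EI / L_e² = π² × 205×10⁹ × 3.050×10^-6 / 7.290² = 1.161×10^5 N

P_cr ≈ 116 kN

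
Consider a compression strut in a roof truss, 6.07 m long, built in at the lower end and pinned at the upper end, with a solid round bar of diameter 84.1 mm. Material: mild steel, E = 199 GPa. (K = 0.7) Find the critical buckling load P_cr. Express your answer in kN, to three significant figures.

I = πd⁴/64 = π×84.1⁴/64 = 2.456×10^6 mm⁴
I = 2.456×10^6 mm⁴ = 2.456×10^-6 m⁴
Effective length L_e = K·L = 0.7 × 6.07 = 4.249 m
P_cr = π²EI / L_e² = π² × 199×10⁹ × 2.456×10^-6 / 4.249² = 2.671×10^5 N

P_cr ≈ 267 kN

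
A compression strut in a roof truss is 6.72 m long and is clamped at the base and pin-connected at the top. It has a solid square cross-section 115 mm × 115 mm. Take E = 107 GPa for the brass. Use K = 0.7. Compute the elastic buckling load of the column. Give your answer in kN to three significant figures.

I = a⁴/12 = 115⁴/12 = 1.458×10^7 mm⁴
I = 1.458×10^7 mm⁴ = 1.458×10^-5 m⁴
Effective length L_e = K·L = 0.7 × 6.72 = 4.704 m
P_cr = π²EI / L_e² = π² × 107×10⁹ × 1.458×10^-5 / 4.704² = 6.956×10^5 N

P_cr ≈ 696 kN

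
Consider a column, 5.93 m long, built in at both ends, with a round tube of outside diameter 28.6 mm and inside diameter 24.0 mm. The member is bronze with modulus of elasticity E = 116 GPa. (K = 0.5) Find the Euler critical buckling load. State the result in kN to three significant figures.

P_cr ≈ 2.16 kN

d_o = 28.6 mm, d_i = 24.0 mm
I = π(d_o⁴ − d_i⁴)/64 = π(28.6⁴ − 24.00⁴)/64 = 1.656×10^4 mm⁴
I = 1.656×10^4 mm⁴ = 1.656×10^-8 m⁴
Effective length L_e = K·L = 0.5 × 5.93 = 2.965 m
P_cr = π²EI / L_e² = π² × 116×10⁹ × 1.656×10^-8 / 2.965² = 2.156×10^3 N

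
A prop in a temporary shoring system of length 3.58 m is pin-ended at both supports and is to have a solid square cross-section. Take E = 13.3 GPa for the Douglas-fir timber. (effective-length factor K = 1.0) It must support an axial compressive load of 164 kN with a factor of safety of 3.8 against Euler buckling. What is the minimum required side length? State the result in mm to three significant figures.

a ≈ 164 mm

Required P_cr = n·P = 3.8 × 164 = 623.2 kN
L_e = K·L = 1 × 3.58 = 3.580 m
Required I = P_cr·L_e²/(π²E) = 6.232×10^5 × 3.580² / (π² × 1.33×10^10) = 6.085×10^-5 m⁴
I_req = 6.085×10^7 mm⁴
Solid square: I = a⁴/12  ⇒  a = (12I)^(1/4) = (12×6.085×10^7)^(1/4) = 164 mm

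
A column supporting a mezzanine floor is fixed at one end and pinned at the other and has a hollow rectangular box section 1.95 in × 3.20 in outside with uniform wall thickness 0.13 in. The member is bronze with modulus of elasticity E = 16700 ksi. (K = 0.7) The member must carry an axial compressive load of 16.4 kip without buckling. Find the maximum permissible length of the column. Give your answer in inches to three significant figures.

Inner dimensions: h_i = 3.20 − 2×0.13 = 2.940 in, b_i = 1.95 − 2×0.13 = 1.690 in
Weak-axis I_min = (h_o·b_o³ − h_i·b_i³)/12 with b_o = 1.95, b_i = 1.690 in (shorter outer/inner sides).
I_min = (3.20×1.95³ − 2.940×1.690³)/12 = 0.7947 in⁴
At the buckling limit P_cr = P = 1.640×10^4 lb
From P_cr = π²EI/(K·L)²:  L = (1/K)·√(π²EI/P_cr) = (1/0.7)·√(π²×1.67×10^7×0.7947/1.640×10^4)
L = 128 in

L_max ≈ 128 in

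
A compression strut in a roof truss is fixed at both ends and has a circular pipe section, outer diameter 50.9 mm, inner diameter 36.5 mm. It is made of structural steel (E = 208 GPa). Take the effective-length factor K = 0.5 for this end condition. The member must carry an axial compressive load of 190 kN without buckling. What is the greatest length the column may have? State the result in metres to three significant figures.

d_o = 50.9 mm, d_i = 36.5 mm
I = π(d_o⁴ − d_i⁴)/64 = π(50.9⁴ − 36.50⁴)/64 = 2.424×10^5 mm⁴
I = 2.424×10^-7 m⁴
At the buckling limit P_cr = P = 1.900×10^5 N
From P_cr = π²EI/(K·L)²:  L = (1/K)·√(π²EI/P_cr) = (1/0.5)·√(π²×2.08×10^11×2.424×10^-7/1.900×10^5)
L = 3.24 m

L_max ≈ 3.24 m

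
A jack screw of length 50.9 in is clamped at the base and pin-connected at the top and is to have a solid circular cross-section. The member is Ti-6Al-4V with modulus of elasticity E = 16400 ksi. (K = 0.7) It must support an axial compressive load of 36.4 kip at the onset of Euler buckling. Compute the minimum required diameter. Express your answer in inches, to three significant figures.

L_e = K·L = 0.7 × 50.9 = 35.63 in
Required I = P_cr·L_e²/(π²E) = 3.640×10^4 × 35.63² / (π² × 1.64×10^7) = 0.2855 in⁴
Solid circle: I = πd⁴/64  ⇒  d = (64I/π)^(1/4) = (64×0.2855/π)^(1/4) = 1.55 in

d ≈ 1.55 in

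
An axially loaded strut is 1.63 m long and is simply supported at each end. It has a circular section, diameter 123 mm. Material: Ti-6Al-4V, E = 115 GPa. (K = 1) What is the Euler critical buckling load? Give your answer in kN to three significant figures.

I = πd⁴/64 = π×123⁴/64 = 1.124×10^7 mm⁴
I = 1.124×10^7 mm⁴ = 1.124×10^-5 m⁴
Effective length L_e = K·L = 1 × 1.63 = 1.630 m
P_cr = π²EI / L_e² = π² × 115×10⁹ × 1.124×10^-5 / 1.630² = 4.800×10^6 N

P_cr ≈ 4800 kN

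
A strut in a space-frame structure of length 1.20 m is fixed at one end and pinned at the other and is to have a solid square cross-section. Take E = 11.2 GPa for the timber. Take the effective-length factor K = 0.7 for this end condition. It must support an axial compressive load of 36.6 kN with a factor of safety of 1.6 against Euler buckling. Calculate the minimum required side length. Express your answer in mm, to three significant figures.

Required P_cr = n·P = 1.6 × 36.6 = 58.56 kN
L_e = K·L = 0.7 × 1.20 = 0.8400 m
Required I = P_cr·L_e²/(π²E) = 5.856×10^4 × 0.8400² / (π² × 1.12×10^10) = 3.738×10^-7 m⁴
I_req = 3.738×10^5 mm⁴
Solid square: I = a⁴/12  ⇒  a = (12I)^(1/4) = (12×3.738×10^5)^(1/4) = 46.0 mm

a ≈ 46.0 mm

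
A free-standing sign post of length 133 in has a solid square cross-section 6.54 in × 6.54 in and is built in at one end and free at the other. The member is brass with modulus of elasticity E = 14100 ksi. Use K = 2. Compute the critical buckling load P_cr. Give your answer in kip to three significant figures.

P_cr ≈ 300 kip

I = a⁴/12 = 6.54⁴/12 = 152.5 in⁴
Effective length L_e = K·L = 2 × 133 = 266.0 in
P_cr = π²EI / L_e² = π² × 14100×10³ × 152.5 / 266.0² = 2.998×10^5 lb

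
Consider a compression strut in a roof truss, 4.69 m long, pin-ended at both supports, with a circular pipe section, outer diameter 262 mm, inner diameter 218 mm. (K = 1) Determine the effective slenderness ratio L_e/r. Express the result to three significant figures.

λ ≈ 55.0

d_o = 262 mm, d_i = 218 mm
I = π(d_o⁴ − d_i⁴)/64 = π(262⁴ − 218.0⁴)/64 = 1.204×10^8 mm⁴
A = 1.659×10^4 mm²;  r_min = √(I/A) = √(1.204×10^8/1.659×10^4) = 85.21 mm
L_e = K·L = 1 × 4.69 m = 4.690 m = 4690.0 mm
λ = L_e / r_min = 4690.0 / 85.21 = 55.0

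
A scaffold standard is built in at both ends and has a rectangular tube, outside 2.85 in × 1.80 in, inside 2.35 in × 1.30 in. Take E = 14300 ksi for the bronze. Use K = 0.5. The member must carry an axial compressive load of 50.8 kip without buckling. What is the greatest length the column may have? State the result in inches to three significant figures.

Weak-axis I_min = (h_o·b_o³ − h_i·b_i³)/12 with b_o = 1.80, b_i = 1.300 in (shorter outer/inner sides).
I_min = (2.85×1.80³ − 2.350×1.300³)/12 = 0.9549 in⁴
At the buckling limit P_cr = P = 5.080×10^4 lb
From P_cr = π²EI/(K·L)²:  L = (1/K)·√(π²EI/P_cr) = (1/0.5)·√(π²×1.43×10^7×0.9549/5.080×10^4)
L = 103 in

L_max ≈ 103 in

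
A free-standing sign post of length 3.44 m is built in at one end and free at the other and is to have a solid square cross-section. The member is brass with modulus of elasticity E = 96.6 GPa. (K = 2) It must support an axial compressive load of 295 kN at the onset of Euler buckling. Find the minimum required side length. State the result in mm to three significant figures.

L_e = K·L = 2 × 3.44 = 6.880 m
Required I = P_cr·L_e²/(π²E) = 2.950×10^5 × 6.880² / (π² × 9.66×10^10) = 1.465×10^-5 m⁴
I_req = 1.465×10^7 mm⁴
Solid square: I = a⁴/12  ⇒  a = (12I)^(1/4) = (12×1.465×10^7)^(1/4) = 115 mm

a ≈ 115 mm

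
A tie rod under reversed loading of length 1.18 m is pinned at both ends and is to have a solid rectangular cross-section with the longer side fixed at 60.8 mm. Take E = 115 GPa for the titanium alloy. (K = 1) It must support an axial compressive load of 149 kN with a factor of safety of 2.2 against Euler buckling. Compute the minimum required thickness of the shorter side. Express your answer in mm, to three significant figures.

Required P_cr = n·P = 2.2 × 149 = 327.8 kN
L_e = K·L = 1 × 1.18 = 1.180 m
Required I = P_cr·L_e²/(π²E) = 3.278×10^5 × 1.180² / (π² × 1.15×10^11) = 4.021×10^-7 m⁴
I_req = 4.021×10^5 mm⁴
Rectangle, weak axis: I_min = h·b³/12 with h = 60.8 mm fixed  ⇒  b = (12I/h)^(1/3) = 43.0 mm

b ≈ 43.0 mm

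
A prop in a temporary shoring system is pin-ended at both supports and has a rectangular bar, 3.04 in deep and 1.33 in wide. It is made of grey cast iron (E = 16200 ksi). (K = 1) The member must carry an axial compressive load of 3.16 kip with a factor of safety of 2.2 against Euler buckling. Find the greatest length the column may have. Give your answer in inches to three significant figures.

Buckling occurs about the weak axis: I_min = h·b³/12 with b = 1.33 in (the shorter side).
I_min = 3.04×1.33³/12 = 0.5960 in⁴
Required critical load P_cr = n·P = 2.2 × 3.16 = 6.952 kip = 6.952×10^3 lb
From P_cr = π²EI/(K·L)²:  L = (1/K)·√(π²EI/P_cr) = (1/1)·√(π²×1.62×10^7×0.5960/6.952×10^3)
L = 117 in

L_max ≈ 117 in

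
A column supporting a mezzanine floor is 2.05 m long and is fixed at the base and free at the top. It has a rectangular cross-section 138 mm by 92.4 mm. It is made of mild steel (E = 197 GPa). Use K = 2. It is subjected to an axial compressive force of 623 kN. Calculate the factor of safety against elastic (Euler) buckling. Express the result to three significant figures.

Buckling occurs about the weak axis: I_min = h·b³/12 with b = 92.4 mm (the shorter side).
I_min = 138×92.4³/12 = 9.072×10^6 mm⁴
I = 9.072×10^6 mm⁴ = 9.072×10^-6 m⁴
Effective length L_e = K·L = 2 × 2.05 = 4.100 m
P_cr = π²EI / L_e² = π² × 197×10⁹ × 9.072×10^-6 / 4.100² = 1.049×10^6 N
Factor of safety n = P_cr / P = 1049.3 / 623 = 1.68

n ≈ 1.68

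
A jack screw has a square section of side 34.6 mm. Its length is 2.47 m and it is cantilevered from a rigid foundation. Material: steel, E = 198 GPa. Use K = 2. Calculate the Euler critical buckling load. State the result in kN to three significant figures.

I = a⁴/12 = 34.6⁴/12 = 1.194×10^5 mm⁴
I = 1.194×10^5 mm⁴ = 1.194×10^-7 m⁴
Effective length L_e = K·L = 2 × 2.47 = 4.940 m
P_cr = π²EI / L_e² = π² × 198×10⁹ × 1.194×10^-7 / 4.940² = 9.564×10^3 N

P_cr ≈ 9.56 kN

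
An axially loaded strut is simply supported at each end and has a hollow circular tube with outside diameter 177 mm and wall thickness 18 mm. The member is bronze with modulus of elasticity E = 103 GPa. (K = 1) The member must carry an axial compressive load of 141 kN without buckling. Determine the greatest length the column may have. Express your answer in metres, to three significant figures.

L_max ≈ 14.4 m

Inner diameter d_i = 177 − 2×18 = 141.0 mm
I = π(d_o⁴ − d_i⁴)/64 = π(177⁴ − 141.0⁴)/64 = 2.878×10^7 mm⁴
I = 2.878×10^-5 m⁴
At the buckling limit P_cr = P = 1.410×10^5 N
From P_cr = π²EI/(K·L)²:  L = (1/K)·√(π²EI/P_cr) = (1/1)·√(π²×1.03×10^11×2.878×10^-5/1.410×10^5)
L = 14.4 m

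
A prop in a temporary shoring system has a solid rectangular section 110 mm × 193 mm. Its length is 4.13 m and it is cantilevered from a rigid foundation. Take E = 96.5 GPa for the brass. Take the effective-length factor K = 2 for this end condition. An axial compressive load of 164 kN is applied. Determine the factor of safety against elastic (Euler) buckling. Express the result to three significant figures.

n ≈ 1.82

Buckling occurs about the weak axis: I_min = h·b³/12 with b = 110 mm (the shorter side).
I_min = 193×110³/12 = 2.141×10^7 mm⁴
I = 2.141×10^7 mm⁴ = 2.141×10^-5 m⁴
Effective length L_e = K·L = 2 × 4.13 = 8.260 m
P_cr = π²EI / L_e² = π² × 96.5×10⁹ × 2.141×10^-5 / 8.260² = 2.988×10^5 N
Factor of safety n = P_cr / P = 298.83 / 164 = 1.82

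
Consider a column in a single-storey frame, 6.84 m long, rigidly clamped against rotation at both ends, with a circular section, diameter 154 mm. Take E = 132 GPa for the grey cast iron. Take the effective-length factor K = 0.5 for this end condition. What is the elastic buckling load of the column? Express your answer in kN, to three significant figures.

I = πd⁴/64 = π×154⁴/64 = 2.761×10^7 mm⁴
I = 2.761×10^7 mm⁴ = 2.761×10^-5 m⁴
Effective length L_e = K·L = 0.5 × 6.84 = 3.420 m
P_cr = π²EI / L_e² = π² × 132×10⁹ × 2.761×10^-5 / 3.420² = 3.075×10^6 N

P_cr ≈ 3080 kN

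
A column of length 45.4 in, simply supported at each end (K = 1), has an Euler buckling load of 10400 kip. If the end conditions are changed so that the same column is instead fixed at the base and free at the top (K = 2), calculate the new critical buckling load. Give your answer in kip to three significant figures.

P_cr ∝ 1/K², so P_cr,new = P_cr,old × (K_old/K_new)² = 10400 × (1/2)²
= 10400 × 0.2500 = 2600 kip

P_cr ≈ 2600 kip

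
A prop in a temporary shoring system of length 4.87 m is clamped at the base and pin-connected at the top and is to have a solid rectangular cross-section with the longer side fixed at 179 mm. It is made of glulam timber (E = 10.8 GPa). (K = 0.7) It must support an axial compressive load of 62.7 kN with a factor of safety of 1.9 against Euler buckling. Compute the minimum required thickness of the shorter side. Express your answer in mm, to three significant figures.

b ≈ 95.5 mm

Required P_cr = n·P = 1.9 × 62.7 = 119.1 kN
L_e = K·L = 0.7 × 4.87 = 3.409 m
Required I = P_cr·L_e²/(π²E) = 1.191×10^5 × 3.409² / (π² × 1.08×10^10) = 1.299×10^-5 m⁴
I_req = 1.299×10^7 mm⁴
Rectangle, weak axis: I_min = h·b³/12 with h = 179 mm fixed  ⇒  b = (12I/h)^(1/3) = 95.5 mm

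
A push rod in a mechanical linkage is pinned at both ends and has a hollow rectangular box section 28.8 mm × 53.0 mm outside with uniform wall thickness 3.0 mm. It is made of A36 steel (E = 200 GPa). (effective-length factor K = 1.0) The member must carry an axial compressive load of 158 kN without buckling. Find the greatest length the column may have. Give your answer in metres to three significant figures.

Inner dimensions: h_i = 53.0 − 2×3.0 = 47.00 mm, b_i = 28.8 − 2×3.0 = 22.80 mm
Weak-axis I_min = (h_o·b_o³ − h_i·b_i³)/12 with b_o = 28.8, b_i = 22.80 mm (shorter outer/inner sides).
I_min = (53.0×28.8³ − 47.00×22.80³)/12 = 5.908×10^4 mm⁴
I = 5.908×10^-8 m⁴
At the buckling limit P_cr = P = 1.580×10^5 N
From P_cr = π²EI/(K·L)²:  L = (1/K)·√(π²EI/P_cr) = (1/1)·√(π²×2.00×10^11×5.908×10^-8/1.580×10^5)
L = 0.859 m

L_max ≈ 0.859 m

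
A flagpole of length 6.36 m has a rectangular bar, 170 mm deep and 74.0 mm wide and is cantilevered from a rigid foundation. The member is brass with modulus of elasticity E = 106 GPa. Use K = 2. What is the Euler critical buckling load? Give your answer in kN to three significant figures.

Buckling occurs about the weak axis: I_min = h·b³/12 with b = 74.0 mm (the shorter side).
I_min = 170×74.0³/12 = 5.741×10^6 mm⁴
I = 5.741×10^6 mm⁴ = 5.741×10^-6 m⁴
Effective length L_e = K·L = 2 × 6.36 = 12.72 m
P_cr = π²EI / L_e² = π² × 106×10⁹ × 5.741×10^-6 / 12.72² = 3.712×10^4 N

P_cr ≈ 37.1 kN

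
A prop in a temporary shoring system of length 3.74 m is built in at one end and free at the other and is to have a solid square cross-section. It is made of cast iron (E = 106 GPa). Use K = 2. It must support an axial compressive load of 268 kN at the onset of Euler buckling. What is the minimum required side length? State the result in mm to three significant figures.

a ≈ 115 mm

L_e = K·L = 2 × 3.74 = 7.480 m
Required I = P_cr·L_e²/(π²E) = 2.680×10^5 × 7.480² / (π² × 1.06×10^11) = 1.433×10^-5 m⁴
I_req = 1.433×10^7 mm⁴
Solid square: I = a⁴/12  ⇒  a = (12I)^(1/4) = (12×1.433×10^7)^(1/4) = 115 mm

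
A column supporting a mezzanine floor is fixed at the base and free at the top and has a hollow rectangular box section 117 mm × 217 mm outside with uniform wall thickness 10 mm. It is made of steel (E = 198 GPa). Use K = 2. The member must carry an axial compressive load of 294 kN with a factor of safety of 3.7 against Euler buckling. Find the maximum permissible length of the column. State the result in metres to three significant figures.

L_max ≈ 2.51 m

Inner dimensions: h_i = 217 − 2×10 = 197.0 mm, b_i = 117 − 2×10 = 97.00 mm
Weak-axis I_min = (h_o·b_o³ − h_i·b_i³)/12 with b_o = 117, b_i = 97.00 mm (shorter outer/inner sides).
I_min = (217×117³ − 197.0×97.00³)/12 = 1.398×10^7 mm⁴
I = 1.398×10^-5 m⁴
Required critical load P_cr = n·P = 3.7 × 294 = 1088 kN = 1.088×10^6 N
From P_cr = π²EI/(K·L)²:  L = (1/K)·√(π²EI/P_cr) = (1/2)·√(π²×1.98×10^11×1.398×10^-5/1.088×10^6)
L = 2.51 m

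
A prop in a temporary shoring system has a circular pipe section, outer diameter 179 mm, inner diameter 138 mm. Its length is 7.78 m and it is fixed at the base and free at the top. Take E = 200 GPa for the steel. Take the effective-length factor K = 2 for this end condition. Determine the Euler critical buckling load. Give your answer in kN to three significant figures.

d_o = 179 mm, d_i = 138 mm
I = π(d_o⁴ − d_i⁴)/64 = π(179⁴ − 138.0⁴)/64 = 3.259×10^7 mm⁴
I = 3.259×10^7 mm⁴ = 3.259×10^-5 m⁴
Effective length L_e = K·L = 2 × 7.78 = 15.56 m
P_cr = π²EI / L_e² = π² × 200×10⁹ × 3.259×10^-5 / 15.56² = 2.657×10^5 N

P_cr ≈ 266 kN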